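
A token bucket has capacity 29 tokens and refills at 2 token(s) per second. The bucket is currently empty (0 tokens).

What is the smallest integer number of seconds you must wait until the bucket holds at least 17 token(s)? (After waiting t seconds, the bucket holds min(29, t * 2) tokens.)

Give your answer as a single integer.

Answer: 9

Derivation:
Need t * 2 >= 17, so t >= 17/2.
Smallest integer t = ceil(17/2) = 9.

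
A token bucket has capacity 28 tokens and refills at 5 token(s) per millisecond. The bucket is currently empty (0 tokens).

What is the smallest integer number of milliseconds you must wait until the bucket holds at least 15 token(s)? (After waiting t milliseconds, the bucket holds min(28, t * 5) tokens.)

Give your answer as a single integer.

Need t * 5 >= 15, so t >= 15/5.
Smallest integer t = ceil(15/5) = 3.

Answer: 3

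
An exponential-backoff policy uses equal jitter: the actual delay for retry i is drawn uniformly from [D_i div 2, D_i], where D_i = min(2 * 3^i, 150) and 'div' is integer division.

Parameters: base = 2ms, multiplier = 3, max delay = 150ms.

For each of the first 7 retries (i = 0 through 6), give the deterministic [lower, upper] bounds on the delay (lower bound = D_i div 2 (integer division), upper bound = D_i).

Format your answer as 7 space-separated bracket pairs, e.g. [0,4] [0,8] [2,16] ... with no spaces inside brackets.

Answer: [1,2] [3,6] [9,18] [27,54] [75,150] [75,150] [75,150]

Derivation:
Computing bounds per retry:
  i=0: D_i=min(2*3^0,150)=2, bounds=[1,2]
  i=1: D_i=min(2*3^1,150)=6, bounds=[3,6]
  i=2: D_i=min(2*3^2,150)=18, bounds=[9,18]
  i=3: D_i=min(2*3^3,150)=54, bounds=[27,54]
  i=4: D_i=min(2*3^4,150)=150, bounds=[75,150]
  i=5: D_i=min(2*3^5,150)=150, bounds=[75,150]
  i=6: D_i=min(2*3^6,150)=150, bounds=[75,150]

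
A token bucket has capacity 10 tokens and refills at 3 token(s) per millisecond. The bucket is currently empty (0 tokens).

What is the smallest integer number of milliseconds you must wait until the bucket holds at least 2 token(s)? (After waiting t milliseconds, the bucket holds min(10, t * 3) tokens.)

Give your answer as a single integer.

Need t * 3 >= 2, so t >= 2/3.
Smallest integer t = ceil(2/3) = 1.

Answer: 1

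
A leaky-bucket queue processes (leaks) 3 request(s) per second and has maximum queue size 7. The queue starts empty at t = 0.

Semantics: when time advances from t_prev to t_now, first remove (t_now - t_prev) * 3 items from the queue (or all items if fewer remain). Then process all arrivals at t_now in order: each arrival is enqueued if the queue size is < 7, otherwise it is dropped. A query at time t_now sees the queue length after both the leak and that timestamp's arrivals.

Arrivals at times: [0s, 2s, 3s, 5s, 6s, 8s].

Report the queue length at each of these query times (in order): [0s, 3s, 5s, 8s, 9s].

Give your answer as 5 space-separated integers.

Answer: 1 1 1 1 0

Derivation:
Queue lengths at query times:
  query t=0s: backlog = 1
  query t=3s: backlog = 1
  query t=5s: backlog = 1
  query t=8s: backlog = 1
  query t=9s: backlog = 0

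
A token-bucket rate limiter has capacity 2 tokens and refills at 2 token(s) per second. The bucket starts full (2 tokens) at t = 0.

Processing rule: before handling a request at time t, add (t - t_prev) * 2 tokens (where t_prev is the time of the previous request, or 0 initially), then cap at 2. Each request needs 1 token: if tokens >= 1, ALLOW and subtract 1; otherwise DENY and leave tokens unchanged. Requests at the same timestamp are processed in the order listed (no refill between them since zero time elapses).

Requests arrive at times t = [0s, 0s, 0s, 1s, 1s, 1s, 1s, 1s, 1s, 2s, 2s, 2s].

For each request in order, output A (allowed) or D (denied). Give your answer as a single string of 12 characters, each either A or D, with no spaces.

Answer: AADAADDDDAAD

Derivation:
Simulating step by step:
  req#1 t=0s: ALLOW
  req#2 t=0s: ALLOW
  req#3 t=0s: DENY
  req#4 t=1s: ALLOW
  req#5 t=1s: ALLOW
  req#6 t=1s: DENY
  req#7 t=1s: DENY
  req#8 t=1s: DENY
  req#9 t=1s: DENY
  req#10 t=2s: ALLOW
  req#11 t=2s: ALLOW
  req#12 t=2s: DENY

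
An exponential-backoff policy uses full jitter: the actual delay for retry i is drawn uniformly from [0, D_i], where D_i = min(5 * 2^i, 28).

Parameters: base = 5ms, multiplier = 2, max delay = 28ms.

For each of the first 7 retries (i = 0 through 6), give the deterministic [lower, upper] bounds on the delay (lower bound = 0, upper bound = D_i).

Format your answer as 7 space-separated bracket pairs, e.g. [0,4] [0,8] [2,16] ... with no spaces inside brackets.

Computing bounds per retry:
  i=0: D_i=min(5*2^0,28)=5, bounds=[0,5]
  i=1: D_i=min(5*2^1,28)=10, bounds=[0,10]
  i=2: D_i=min(5*2^2,28)=20, bounds=[0,20]
  i=3: D_i=min(5*2^3,28)=28, bounds=[0,28]
  i=4: D_i=min(5*2^4,28)=28, bounds=[0,28]
  i=5: D_i=min(5*2^5,28)=28, bounds=[0,28]
  i=6: D_i=min(5*2^6,28)=28, bounds=[0,28]

Answer: [0,5] [0,10] [0,20] [0,28] [0,28] [0,28] [0,28]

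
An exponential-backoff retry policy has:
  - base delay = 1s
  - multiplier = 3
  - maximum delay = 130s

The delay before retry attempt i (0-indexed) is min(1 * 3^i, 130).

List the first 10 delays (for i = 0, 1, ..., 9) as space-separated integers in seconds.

Answer: 1 3 9 27 81 130 130 130 130 130

Derivation:
Computing each delay:
  i=0: min(1*3^0, 130) = 1
  i=1: min(1*3^1, 130) = 3
  i=2: min(1*3^2, 130) = 9
  i=3: min(1*3^3, 130) = 27
  i=4: min(1*3^4, 130) = 81
  i=5: min(1*3^5, 130) = 130
  i=6: min(1*3^6, 130) = 130
  i=7: min(1*3^7, 130) = 130
  i=8: min(1*3^8, 130) = 130
  i=9: min(1*3^9, 130) = 130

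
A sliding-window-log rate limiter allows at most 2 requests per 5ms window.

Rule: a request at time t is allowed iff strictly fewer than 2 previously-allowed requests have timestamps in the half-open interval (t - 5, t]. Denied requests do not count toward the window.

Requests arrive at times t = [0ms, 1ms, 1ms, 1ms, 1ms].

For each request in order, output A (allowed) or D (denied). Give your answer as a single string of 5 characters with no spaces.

Tracking allowed requests in the window:
  req#1 t=0ms: ALLOW
  req#2 t=1ms: ALLOW
  req#3 t=1ms: DENY
  req#4 t=1ms: DENY
  req#5 t=1ms: DENY

Answer: AADDD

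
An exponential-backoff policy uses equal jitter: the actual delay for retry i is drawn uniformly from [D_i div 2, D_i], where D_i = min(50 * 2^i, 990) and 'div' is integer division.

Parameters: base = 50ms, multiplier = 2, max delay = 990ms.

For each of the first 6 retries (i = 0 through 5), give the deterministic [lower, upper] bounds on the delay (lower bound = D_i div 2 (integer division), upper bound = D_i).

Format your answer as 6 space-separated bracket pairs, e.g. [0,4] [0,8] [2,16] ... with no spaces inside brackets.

Answer: [25,50] [50,100] [100,200] [200,400] [400,800] [495,990]

Derivation:
Computing bounds per retry:
  i=0: D_i=min(50*2^0,990)=50, bounds=[25,50]
  i=1: D_i=min(50*2^1,990)=100, bounds=[50,100]
  i=2: D_i=min(50*2^2,990)=200, bounds=[100,200]
  i=3: D_i=min(50*2^3,990)=400, bounds=[200,400]
  i=4: D_i=min(50*2^4,990)=800, bounds=[400,800]
  i=5: D_i=min(50*2^5,990)=990, bounds=[495,990]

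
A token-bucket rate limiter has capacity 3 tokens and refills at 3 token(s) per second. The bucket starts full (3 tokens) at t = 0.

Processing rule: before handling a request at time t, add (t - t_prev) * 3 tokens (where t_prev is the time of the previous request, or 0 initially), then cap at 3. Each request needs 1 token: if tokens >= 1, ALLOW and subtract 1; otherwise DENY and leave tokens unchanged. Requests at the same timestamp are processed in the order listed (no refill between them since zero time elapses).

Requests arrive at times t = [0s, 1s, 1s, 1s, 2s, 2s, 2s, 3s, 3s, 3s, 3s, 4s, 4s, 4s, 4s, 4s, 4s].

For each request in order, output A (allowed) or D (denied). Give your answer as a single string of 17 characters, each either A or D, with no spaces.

Simulating step by step:
  req#1 t=0s: ALLOW
  req#2 t=1s: ALLOW
  req#3 t=1s: ALLOW
  req#4 t=1s: ALLOW
  req#5 t=2s: ALLOW
  req#6 t=2s: ALLOW
  req#7 t=2s: ALLOW
  req#8 t=3s: ALLOW
  req#9 t=3s: ALLOW
  req#10 t=3s: ALLOW
  req#11 t=3s: DENY
  req#12 t=4s: ALLOW
  req#13 t=4s: ALLOW
  req#14 t=4s: ALLOW
  req#15 t=4s: DENY
  req#16 t=4s: DENY
  req#17 t=4s: DENY

Answer: AAAAAAAAAADAAADDD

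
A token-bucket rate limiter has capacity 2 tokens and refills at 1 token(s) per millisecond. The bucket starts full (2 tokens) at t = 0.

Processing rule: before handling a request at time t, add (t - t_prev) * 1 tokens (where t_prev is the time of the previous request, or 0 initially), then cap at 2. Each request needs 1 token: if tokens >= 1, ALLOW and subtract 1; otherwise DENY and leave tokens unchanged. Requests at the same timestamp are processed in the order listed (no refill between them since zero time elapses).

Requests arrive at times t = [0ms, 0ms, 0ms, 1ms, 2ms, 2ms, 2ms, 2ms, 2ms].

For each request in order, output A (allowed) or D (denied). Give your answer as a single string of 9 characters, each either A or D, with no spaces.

Simulating step by step:
  req#1 t=0ms: ALLOW
  req#2 t=0ms: ALLOW
  req#3 t=0ms: DENY
  req#4 t=1ms: ALLOW
  req#5 t=2ms: ALLOW
  req#6 t=2ms: DENY
  req#7 t=2ms: DENY
  req#8 t=2ms: DENY
  req#9 t=2ms: DENY

Answer: AADAADDDD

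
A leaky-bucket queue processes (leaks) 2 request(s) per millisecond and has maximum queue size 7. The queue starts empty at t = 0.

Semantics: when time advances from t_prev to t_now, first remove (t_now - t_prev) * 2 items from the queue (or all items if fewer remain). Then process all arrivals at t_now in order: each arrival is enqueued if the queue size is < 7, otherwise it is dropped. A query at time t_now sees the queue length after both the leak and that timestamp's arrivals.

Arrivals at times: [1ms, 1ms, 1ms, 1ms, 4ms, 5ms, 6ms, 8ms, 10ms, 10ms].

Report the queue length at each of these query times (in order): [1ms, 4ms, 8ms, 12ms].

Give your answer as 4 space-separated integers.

Answer: 4 1 1 0

Derivation:
Queue lengths at query times:
  query t=1ms: backlog = 4
  query t=4ms: backlog = 1
  query t=8ms: backlog = 1
  query t=12ms: backlog = 0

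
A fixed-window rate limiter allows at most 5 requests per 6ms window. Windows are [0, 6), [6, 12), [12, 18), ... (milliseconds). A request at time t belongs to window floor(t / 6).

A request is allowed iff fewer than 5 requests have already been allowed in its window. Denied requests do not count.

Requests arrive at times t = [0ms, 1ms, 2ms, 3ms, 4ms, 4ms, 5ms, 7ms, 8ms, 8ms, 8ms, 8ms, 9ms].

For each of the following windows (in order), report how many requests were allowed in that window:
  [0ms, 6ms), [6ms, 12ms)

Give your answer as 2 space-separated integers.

Processing requests:
  req#1 t=0ms (window 0): ALLOW
  req#2 t=1ms (window 0): ALLOW
  req#3 t=2ms (window 0): ALLOW
  req#4 t=3ms (window 0): ALLOW
  req#5 t=4ms (window 0): ALLOW
  req#6 t=4ms (window 0): DENY
  req#7 t=5ms (window 0): DENY
  req#8 t=7ms (window 1): ALLOW
  req#9 t=8ms (window 1): ALLOW
  req#10 t=8ms (window 1): ALLOW
  req#11 t=8ms (window 1): ALLOW
  req#12 t=8ms (window 1): ALLOW
  req#13 t=9ms (window 1): DENY

Allowed counts by window: 5 5

Answer: 5 5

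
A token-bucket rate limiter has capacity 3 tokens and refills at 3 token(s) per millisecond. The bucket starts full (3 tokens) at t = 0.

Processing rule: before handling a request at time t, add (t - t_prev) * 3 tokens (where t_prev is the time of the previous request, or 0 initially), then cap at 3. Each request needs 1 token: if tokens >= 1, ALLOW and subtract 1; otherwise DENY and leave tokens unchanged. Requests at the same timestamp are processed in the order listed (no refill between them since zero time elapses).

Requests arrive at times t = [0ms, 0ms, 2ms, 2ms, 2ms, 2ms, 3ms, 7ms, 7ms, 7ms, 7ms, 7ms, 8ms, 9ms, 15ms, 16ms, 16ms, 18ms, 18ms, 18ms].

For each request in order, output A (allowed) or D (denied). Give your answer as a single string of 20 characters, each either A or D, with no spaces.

Answer: AAAAADAAAADDAAAAAAAA

Derivation:
Simulating step by step:
  req#1 t=0ms: ALLOW
  req#2 t=0ms: ALLOW
  req#3 t=2ms: ALLOW
  req#4 t=2ms: ALLOW
  req#5 t=2ms: ALLOW
  req#6 t=2ms: DENY
  req#7 t=3ms: ALLOW
  req#8 t=7ms: ALLOW
  req#9 t=7ms: ALLOW
  req#10 t=7ms: ALLOW
  req#11 t=7ms: DENY
  req#12 t=7ms: DENY
  req#13 t=8ms: ALLOW
  req#14 t=9ms: ALLOW
  req#15 t=15ms: ALLOW
  req#16 t=16ms: ALLOW
  req#17 t=16ms: ALLOW
  req#18 t=18ms: ALLOW
  req#19 t=18ms: ALLOW
  req#20 t=18ms: ALLOW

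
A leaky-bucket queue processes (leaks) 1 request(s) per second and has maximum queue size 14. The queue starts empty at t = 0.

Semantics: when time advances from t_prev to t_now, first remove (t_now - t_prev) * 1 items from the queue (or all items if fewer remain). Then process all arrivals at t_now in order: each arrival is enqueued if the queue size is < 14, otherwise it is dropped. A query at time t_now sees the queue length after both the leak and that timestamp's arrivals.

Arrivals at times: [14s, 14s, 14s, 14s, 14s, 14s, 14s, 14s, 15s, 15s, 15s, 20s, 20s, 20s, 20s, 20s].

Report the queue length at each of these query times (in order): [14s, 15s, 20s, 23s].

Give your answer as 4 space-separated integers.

Queue lengths at query times:
  query t=14s: backlog = 8
  query t=15s: backlog = 10
  query t=20s: backlog = 10
  query t=23s: backlog = 7

Answer: 8 10 10 7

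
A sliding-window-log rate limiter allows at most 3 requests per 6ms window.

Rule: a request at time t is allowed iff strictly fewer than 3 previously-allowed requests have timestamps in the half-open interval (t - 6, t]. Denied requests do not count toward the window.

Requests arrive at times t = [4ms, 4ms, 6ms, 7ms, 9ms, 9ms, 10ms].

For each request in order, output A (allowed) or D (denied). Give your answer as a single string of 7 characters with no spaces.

Answer: AAADDDA

Derivation:
Tracking allowed requests in the window:
  req#1 t=4ms: ALLOW
  req#2 t=4ms: ALLOW
  req#3 t=6ms: ALLOW
  req#4 t=7ms: DENY
  req#5 t=9ms: DENY
  req#6 t=9ms: DENY
  req#7 t=10ms: ALLOW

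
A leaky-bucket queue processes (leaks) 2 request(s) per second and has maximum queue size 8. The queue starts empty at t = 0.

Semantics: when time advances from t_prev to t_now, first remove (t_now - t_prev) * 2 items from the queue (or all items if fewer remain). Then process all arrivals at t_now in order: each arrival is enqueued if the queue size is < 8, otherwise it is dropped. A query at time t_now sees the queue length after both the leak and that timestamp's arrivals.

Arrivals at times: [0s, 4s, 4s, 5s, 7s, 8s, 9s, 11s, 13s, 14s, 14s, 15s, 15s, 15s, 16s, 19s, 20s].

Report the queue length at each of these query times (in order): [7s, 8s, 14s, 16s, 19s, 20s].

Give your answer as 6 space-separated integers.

Answer: 1 1 2 2 1 1

Derivation:
Queue lengths at query times:
  query t=7s: backlog = 1
  query t=8s: backlog = 1
  query t=14s: backlog = 2
  query t=16s: backlog = 2
  query t=19s: backlog = 1
  query t=20s: backlog = 1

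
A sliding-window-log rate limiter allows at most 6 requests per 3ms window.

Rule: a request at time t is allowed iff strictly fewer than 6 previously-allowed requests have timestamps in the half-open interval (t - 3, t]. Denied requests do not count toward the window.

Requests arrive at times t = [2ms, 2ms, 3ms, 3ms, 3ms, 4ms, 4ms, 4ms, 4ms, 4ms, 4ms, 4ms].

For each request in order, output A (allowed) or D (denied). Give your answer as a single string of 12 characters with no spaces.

Tracking allowed requests in the window:
  req#1 t=2ms: ALLOW
  req#2 t=2ms: ALLOW
  req#3 t=3ms: ALLOW
  req#4 t=3ms: ALLOW
  req#5 t=3ms: ALLOW
  req#6 t=4ms: ALLOW
  req#7 t=4ms: DENY
  req#8 t=4ms: DENY
  req#9 t=4ms: DENY
  req#10 t=4ms: DENY
  req#11 t=4ms: DENY
  req#12 t=4ms: DENY

Answer: AAAAAADDDDDD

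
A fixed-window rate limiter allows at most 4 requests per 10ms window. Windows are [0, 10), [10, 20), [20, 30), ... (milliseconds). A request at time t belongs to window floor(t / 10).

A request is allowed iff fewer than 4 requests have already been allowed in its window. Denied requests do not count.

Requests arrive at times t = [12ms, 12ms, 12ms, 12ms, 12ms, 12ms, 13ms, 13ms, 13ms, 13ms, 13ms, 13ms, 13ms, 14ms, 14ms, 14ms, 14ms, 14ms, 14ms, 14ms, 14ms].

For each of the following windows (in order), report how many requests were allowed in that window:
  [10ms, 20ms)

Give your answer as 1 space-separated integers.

Answer: 4

Derivation:
Processing requests:
  req#1 t=12ms (window 1): ALLOW
  req#2 t=12ms (window 1): ALLOW
  req#3 t=12ms (window 1): ALLOW
  req#4 t=12ms (window 1): ALLOW
  req#5 t=12ms (window 1): DENY
  req#6 t=12ms (window 1): DENY
  req#7 t=13ms (window 1): DENY
  req#8 t=13ms (window 1): DENY
  req#9 t=13ms (window 1): DENY
  req#10 t=13ms (window 1): DENY
  req#11 t=13ms (window 1): DENY
  req#12 t=13ms (window 1): DENY
  req#13 t=13ms (window 1): DENY
  req#14 t=14ms (window 1): DENY
  req#15 t=14ms (window 1): DENY
  req#16 t=14ms (window 1): DENY
  req#17 t=14ms (window 1): DENY
  req#18 t=14ms (window 1): DENY
  req#19 t=14ms (window 1): DENY
  req#20 t=14ms (window 1): DENY
  req#21 t=14ms (window 1): DENY

Allowed counts by window: 4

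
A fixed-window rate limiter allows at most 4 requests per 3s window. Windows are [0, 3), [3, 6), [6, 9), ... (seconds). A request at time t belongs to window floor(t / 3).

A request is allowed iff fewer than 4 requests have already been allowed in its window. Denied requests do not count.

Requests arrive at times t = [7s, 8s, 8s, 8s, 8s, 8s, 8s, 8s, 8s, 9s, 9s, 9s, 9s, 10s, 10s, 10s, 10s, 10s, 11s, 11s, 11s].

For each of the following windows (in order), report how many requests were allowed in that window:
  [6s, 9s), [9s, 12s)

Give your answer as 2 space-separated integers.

Processing requests:
  req#1 t=7s (window 2): ALLOW
  req#2 t=8s (window 2): ALLOW
  req#3 t=8s (window 2): ALLOW
  req#4 t=8s (window 2): ALLOW
  req#5 t=8s (window 2): DENY
  req#6 t=8s (window 2): DENY
  req#7 t=8s (window 2): DENY
  req#8 t=8s (window 2): DENY
  req#9 t=8s (window 2): DENY
  req#10 t=9s (window 3): ALLOW
  req#11 t=9s (window 3): ALLOW
  req#12 t=9s (window 3): ALLOW
  req#13 t=9s (window 3): ALLOW
  req#14 t=10s (window 3): DENY
  req#15 t=10s (window 3): DENY
  req#16 t=10s (window 3): DENY
  req#17 t=10s (window 3): DENY
  req#18 t=10s (window 3): DENY
  req#19 t=11s (window 3): DENY
  req#20 t=11s (window 3): DENY
  req#21 t=11s (window 3): DENY

Allowed counts by window: 4 4

Answer: 4 4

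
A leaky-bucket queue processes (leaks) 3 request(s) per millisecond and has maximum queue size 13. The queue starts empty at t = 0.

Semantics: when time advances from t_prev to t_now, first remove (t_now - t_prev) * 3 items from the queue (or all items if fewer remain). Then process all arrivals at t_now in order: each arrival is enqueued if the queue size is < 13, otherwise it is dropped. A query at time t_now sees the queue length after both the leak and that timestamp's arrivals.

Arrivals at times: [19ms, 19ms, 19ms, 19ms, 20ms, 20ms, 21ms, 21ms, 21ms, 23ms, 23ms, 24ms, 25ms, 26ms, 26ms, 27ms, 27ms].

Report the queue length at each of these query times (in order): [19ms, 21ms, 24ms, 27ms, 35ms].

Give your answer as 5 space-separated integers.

Queue lengths at query times:
  query t=19ms: backlog = 4
  query t=21ms: backlog = 3
  query t=24ms: backlog = 1
  query t=27ms: backlog = 2
  query t=35ms: backlog = 0

Answer: 4 3 1 2 0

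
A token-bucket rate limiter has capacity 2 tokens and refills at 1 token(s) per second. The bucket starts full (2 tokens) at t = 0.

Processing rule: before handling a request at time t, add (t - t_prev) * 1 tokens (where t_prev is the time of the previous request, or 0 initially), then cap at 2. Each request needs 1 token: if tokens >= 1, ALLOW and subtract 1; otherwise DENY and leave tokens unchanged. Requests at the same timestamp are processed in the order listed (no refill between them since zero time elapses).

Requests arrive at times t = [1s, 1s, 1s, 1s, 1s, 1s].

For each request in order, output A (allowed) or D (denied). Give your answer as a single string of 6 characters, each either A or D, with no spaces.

Answer: AADDDD

Derivation:
Simulating step by step:
  req#1 t=1s: ALLOW
  req#2 t=1s: ALLOW
  req#3 t=1s: DENY
  req#4 t=1s: DENY
  req#5 t=1s: DENY
  req#6 t=1s: DENY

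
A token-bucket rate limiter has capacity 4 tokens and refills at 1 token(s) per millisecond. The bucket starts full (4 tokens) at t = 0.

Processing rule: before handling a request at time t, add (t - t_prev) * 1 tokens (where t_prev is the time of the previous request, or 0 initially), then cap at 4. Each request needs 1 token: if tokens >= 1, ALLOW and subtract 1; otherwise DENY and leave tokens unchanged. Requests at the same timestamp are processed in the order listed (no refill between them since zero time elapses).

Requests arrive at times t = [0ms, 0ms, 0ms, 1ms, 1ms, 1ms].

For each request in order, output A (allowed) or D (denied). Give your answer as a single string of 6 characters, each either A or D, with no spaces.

Answer: AAAAAD

Derivation:
Simulating step by step:
  req#1 t=0ms: ALLOW
  req#2 t=0ms: ALLOW
  req#3 t=0ms: ALLOW
  req#4 t=1ms: ALLOW
  req#5 t=1ms: ALLOW
  req#6 t=1ms: DENY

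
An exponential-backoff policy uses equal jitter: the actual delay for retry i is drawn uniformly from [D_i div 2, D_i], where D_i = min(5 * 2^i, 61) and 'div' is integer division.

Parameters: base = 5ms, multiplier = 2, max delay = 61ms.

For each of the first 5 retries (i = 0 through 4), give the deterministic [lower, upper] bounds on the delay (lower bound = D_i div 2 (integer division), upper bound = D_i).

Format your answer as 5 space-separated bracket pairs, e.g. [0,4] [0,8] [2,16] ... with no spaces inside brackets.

Answer: [2,5] [5,10] [10,20] [20,40] [30,61]

Derivation:
Computing bounds per retry:
  i=0: D_i=min(5*2^0,61)=5, bounds=[2,5]
  i=1: D_i=min(5*2^1,61)=10, bounds=[5,10]
  i=2: D_i=min(5*2^2,61)=20, bounds=[10,20]
  i=3: D_i=min(5*2^3,61)=40, bounds=[20,40]
  i=4: D_i=min(5*2^4,61)=61, bounds=[30,61]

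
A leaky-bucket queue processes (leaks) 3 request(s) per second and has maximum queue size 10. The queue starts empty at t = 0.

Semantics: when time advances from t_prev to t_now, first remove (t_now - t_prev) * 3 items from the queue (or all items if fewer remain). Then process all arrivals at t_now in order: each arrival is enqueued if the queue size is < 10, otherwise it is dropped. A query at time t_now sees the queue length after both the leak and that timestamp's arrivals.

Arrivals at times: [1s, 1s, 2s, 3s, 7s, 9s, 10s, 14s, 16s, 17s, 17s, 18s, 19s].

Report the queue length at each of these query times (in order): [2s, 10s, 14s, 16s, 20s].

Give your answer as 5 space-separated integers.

Answer: 1 1 1 1 0

Derivation:
Queue lengths at query times:
  query t=2s: backlog = 1
  query t=10s: backlog = 1
  query t=14s: backlog = 1
  query t=16s: backlog = 1
  query t=20s: backlog = 0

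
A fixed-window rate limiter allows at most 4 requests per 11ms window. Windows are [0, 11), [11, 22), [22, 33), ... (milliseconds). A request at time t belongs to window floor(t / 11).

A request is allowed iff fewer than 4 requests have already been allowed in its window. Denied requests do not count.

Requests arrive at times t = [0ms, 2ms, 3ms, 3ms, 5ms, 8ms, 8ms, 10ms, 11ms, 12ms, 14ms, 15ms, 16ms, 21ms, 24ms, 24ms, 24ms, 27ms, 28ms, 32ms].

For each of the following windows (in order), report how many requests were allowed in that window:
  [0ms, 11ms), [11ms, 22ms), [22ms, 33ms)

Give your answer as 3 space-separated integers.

Processing requests:
  req#1 t=0ms (window 0): ALLOW
  req#2 t=2ms (window 0): ALLOW
  req#3 t=3ms (window 0): ALLOW
  req#4 t=3ms (window 0): ALLOW
  req#5 t=5ms (window 0): DENY
  req#6 t=8ms (window 0): DENY
  req#7 t=8ms (window 0): DENY
  req#8 t=10ms (window 0): DENY
  req#9 t=11ms (window 1): ALLOW
  req#10 t=12ms (window 1): ALLOW
  req#11 t=14ms (window 1): ALLOW
  req#12 t=15ms (window 1): ALLOW
  req#13 t=16ms (window 1): DENY
  req#14 t=21ms (window 1): DENY
  req#15 t=24ms (window 2): ALLOW
  req#16 t=24ms (window 2): ALLOW
  req#17 t=24ms (window 2): ALLOW
  req#18 t=27ms (window 2): ALLOW
  req#19 t=28ms (window 2): DENY
  req#20 t=32ms (window 2): DENY

Allowed counts by window: 4 4 4

Answer: 4 4 4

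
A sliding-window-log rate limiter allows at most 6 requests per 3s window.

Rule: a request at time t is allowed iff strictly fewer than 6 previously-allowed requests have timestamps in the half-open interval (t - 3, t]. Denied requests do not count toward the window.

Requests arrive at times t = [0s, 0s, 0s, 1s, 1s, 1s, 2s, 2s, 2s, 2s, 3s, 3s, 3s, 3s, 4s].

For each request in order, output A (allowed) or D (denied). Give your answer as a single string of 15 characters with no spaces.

Answer: AAAAAADDDDAAADA

Derivation:
Tracking allowed requests in the window:
  req#1 t=0s: ALLOW
  req#2 t=0s: ALLOW
  req#3 t=0s: ALLOW
  req#4 t=1s: ALLOW
  req#5 t=1s: ALLOW
  req#6 t=1s: ALLOW
  req#7 t=2s: DENY
  req#8 t=2s: DENY
  req#9 t=2s: DENY
  req#10 t=2s: DENY
  req#11 t=3s: ALLOW
  req#12 t=3s: ALLOW
  req#13 t=3s: ALLOW
  req#14 t=3s: DENY
  req#15 t=4s: ALLOW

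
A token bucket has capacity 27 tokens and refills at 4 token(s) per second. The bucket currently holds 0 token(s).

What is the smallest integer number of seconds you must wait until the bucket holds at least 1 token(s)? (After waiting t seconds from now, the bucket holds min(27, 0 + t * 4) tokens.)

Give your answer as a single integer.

Answer: 1

Derivation:
Need 0 + t * 4 >= 1, so t >= 1/4.
Smallest integer t = ceil(1/4) = 1.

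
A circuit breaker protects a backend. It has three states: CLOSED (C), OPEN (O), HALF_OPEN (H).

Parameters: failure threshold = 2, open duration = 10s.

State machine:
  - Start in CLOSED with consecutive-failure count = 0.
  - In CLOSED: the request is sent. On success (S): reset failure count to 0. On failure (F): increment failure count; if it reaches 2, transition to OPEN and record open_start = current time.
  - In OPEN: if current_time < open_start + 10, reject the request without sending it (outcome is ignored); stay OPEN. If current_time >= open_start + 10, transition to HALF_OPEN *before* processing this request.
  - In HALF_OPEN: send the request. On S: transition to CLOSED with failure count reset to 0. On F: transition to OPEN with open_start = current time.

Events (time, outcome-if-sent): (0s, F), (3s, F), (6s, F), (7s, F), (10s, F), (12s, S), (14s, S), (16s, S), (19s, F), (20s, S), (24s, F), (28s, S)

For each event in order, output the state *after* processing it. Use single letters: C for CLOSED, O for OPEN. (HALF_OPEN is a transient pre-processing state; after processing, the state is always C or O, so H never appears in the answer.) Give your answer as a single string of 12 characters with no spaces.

State after each event:
  event#1 t=0s outcome=F: state=CLOSED
  event#2 t=3s outcome=F: state=OPEN
  event#3 t=6s outcome=F: state=OPEN
  event#4 t=7s outcome=F: state=OPEN
  event#5 t=10s outcome=F: state=OPEN
  event#6 t=12s outcome=S: state=OPEN
  event#7 t=14s outcome=S: state=CLOSED
  event#8 t=16s outcome=S: state=CLOSED
  event#9 t=19s outcome=F: state=CLOSED
  event#10 t=20s outcome=S: state=CLOSED
  event#11 t=24s outcome=F: state=CLOSED
  event#12 t=28s outcome=S: state=CLOSED

Answer: COOOOOCCCCCC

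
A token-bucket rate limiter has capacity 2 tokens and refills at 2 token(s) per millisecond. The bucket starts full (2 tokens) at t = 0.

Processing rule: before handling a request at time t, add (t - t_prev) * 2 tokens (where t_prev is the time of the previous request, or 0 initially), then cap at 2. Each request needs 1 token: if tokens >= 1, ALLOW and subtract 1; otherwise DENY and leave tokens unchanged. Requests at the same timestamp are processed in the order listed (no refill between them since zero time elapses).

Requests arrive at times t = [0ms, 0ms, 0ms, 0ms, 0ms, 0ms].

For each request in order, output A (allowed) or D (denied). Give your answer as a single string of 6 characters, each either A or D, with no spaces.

Simulating step by step:
  req#1 t=0ms: ALLOW
  req#2 t=0ms: ALLOW
  req#3 t=0ms: DENY
  req#4 t=0ms: DENY
  req#5 t=0ms: DENY
  req#6 t=0ms: DENY

Answer: AADDDD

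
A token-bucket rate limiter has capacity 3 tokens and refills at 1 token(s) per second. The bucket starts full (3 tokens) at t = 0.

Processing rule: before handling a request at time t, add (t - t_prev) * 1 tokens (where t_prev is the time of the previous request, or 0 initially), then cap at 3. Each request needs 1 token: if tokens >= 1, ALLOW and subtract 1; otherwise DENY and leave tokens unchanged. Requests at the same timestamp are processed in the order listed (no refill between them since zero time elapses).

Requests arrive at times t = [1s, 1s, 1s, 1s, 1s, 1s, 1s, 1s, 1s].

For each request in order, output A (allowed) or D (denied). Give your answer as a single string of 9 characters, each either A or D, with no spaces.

Simulating step by step:
  req#1 t=1s: ALLOW
  req#2 t=1s: ALLOW
  req#3 t=1s: ALLOW
  req#4 t=1s: DENY
  req#5 t=1s: DENY
  req#6 t=1s: DENY
  req#7 t=1s: DENY
  req#8 t=1s: DENY
  req#9 t=1s: DENY

Answer: AAADDDDDD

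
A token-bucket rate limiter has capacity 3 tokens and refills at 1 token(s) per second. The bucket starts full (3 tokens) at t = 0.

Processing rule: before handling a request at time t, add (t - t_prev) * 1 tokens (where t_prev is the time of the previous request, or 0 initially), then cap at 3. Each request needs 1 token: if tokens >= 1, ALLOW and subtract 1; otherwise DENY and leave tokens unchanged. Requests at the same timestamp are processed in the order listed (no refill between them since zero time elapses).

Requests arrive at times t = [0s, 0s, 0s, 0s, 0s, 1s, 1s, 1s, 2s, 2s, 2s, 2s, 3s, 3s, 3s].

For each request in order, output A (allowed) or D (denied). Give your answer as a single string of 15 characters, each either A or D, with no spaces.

Simulating step by step:
  req#1 t=0s: ALLOW
  req#2 t=0s: ALLOW
  req#3 t=0s: ALLOW
  req#4 t=0s: DENY
  req#5 t=0s: DENY
  req#6 t=1s: ALLOW
  req#7 t=1s: DENY
  req#8 t=1s: DENY
  req#9 t=2s: ALLOW
  req#10 t=2s: DENY
  req#11 t=2s: DENY
  req#12 t=2s: DENY
  req#13 t=3s: ALLOW
  req#14 t=3s: DENY
  req#15 t=3s: DENY

Answer: AAADDADDADDDADD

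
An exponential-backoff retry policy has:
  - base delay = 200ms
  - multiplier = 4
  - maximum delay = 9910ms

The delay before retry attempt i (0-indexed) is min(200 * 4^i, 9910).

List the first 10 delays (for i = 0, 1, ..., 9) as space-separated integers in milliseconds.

Computing each delay:
  i=0: min(200*4^0, 9910) = 200
  i=1: min(200*4^1, 9910) = 800
  i=2: min(200*4^2, 9910) = 3200
  i=3: min(200*4^3, 9910) = 9910
  i=4: min(200*4^4, 9910) = 9910
  i=5: min(200*4^5, 9910) = 9910
  i=6: min(200*4^6, 9910) = 9910
  i=7: min(200*4^7, 9910) = 9910
  i=8: min(200*4^8, 9910) = 9910
  i=9: min(200*4^9, 9910) = 9910

Answer: 200 800 3200 9910 9910 9910 9910 9910 9910 9910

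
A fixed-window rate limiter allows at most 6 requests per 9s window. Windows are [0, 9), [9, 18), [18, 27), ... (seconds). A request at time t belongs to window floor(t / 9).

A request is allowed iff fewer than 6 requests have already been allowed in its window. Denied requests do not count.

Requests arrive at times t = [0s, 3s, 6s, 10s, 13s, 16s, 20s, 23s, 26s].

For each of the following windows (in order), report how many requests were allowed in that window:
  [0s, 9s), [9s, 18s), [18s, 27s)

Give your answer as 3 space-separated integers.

Answer: 3 3 3

Derivation:
Processing requests:
  req#1 t=0s (window 0): ALLOW
  req#2 t=3s (window 0): ALLOW
  req#3 t=6s (window 0): ALLOW
  req#4 t=10s (window 1): ALLOW
  req#5 t=13s (window 1): ALLOW
  req#6 t=16s (window 1): ALLOW
  req#7 t=20s (window 2): ALLOW
  req#8 t=23s (window 2): ALLOW
  req#9 t=26s (window 2): ALLOW

Allowed counts by window: 3 3 3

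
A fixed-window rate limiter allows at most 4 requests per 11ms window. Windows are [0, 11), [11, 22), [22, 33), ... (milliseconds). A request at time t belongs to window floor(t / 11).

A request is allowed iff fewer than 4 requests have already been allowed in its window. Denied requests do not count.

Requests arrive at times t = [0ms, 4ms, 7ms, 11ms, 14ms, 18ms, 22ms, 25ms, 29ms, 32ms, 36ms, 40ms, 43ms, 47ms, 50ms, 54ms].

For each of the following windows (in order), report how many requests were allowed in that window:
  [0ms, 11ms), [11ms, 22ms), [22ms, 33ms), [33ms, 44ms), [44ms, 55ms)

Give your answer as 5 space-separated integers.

Answer: 3 3 4 3 3

Derivation:
Processing requests:
  req#1 t=0ms (window 0): ALLOW
  req#2 t=4ms (window 0): ALLOW
  req#3 t=7ms (window 0): ALLOW
  req#4 t=11ms (window 1): ALLOW
  req#5 t=14ms (window 1): ALLOW
  req#6 t=18ms (window 1): ALLOW
  req#7 t=22ms (window 2): ALLOW
  req#8 t=25ms (window 2): ALLOW
  req#9 t=29ms (window 2): ALLOW
  req#10 t=32ms (window 2): ALLOW
  req#11 t=36ms (window 3): ALLOW
  req#12 t=40ms (window 3): ALLOW
  req#13 t=43ms (window 3): ALLOW
  req#14 t=47ms (window 4): ALLOW
  req#15 t=50ms (window 4): ALLOW
  req#16 t=54ms (window 4): ALLOW

Allowed counts by window: 3 3 4 3 3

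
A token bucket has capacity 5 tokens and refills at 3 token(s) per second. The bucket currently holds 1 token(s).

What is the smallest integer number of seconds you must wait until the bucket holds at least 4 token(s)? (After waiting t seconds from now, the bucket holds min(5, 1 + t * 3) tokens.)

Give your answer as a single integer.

Answer: 1

Derivation:
Need 1 + t * 3 >= 4, so t >= 3/3.
Smallest integer t = ceil(3/3) = 1.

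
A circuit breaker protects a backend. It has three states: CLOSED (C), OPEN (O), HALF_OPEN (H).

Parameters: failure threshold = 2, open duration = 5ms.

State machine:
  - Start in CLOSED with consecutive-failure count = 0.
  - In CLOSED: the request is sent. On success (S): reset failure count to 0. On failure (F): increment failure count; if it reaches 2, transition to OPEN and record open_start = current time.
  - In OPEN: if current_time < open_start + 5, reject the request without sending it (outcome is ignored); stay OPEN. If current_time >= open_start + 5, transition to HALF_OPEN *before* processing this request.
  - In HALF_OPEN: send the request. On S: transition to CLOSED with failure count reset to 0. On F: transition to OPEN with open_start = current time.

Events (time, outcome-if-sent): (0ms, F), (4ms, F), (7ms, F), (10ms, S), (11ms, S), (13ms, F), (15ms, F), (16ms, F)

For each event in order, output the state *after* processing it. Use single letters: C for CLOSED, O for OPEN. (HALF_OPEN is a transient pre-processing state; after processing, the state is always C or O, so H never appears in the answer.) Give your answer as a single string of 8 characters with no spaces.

State after each event:
  event#1 t=0ms outcome=F: state=CLOSED
  event#2 t=4ms outcome=F: state=OPEN
  event#3 t=7ms outcome=F: state=OPEN
  event#4 t=10ms outcome=S: state=CLOSED
  event#5 t=11ms outcome=S: state=CLOSED
  event#6 t=13ms outcome=F: state=CLOSED
  event#7 t=15ms outcome=F: state=OPEN
  event#8 t=16ms outcome=F: state=OPEN

Answer: COOCCCOO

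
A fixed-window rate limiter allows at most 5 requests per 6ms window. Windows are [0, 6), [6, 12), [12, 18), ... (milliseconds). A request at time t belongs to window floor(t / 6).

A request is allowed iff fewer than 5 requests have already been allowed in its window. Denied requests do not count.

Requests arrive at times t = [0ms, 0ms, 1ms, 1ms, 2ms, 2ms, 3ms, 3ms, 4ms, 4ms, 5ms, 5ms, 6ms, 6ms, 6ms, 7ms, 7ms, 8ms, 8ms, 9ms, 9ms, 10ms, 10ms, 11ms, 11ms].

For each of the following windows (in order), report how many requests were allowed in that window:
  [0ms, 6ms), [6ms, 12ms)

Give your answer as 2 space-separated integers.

Answer: 5 5

Derivation:
Processing requests:
  req#1 t=0ms (window 0): ALLOW
  req#2 t=0ms (window 0): ALLOW
  req#3 t=1ms (window 0): ALLOW
  req#4 t=1ms (window 0): ALLOW
  req#5 t=2ms (window 0): ALLOW
  req#6 t=2ms (window 0): DENY
  req#7 t=3ms (window 0): DENY
  req#8 t=3ms (window 0): DENY
  req#9 t=4ms (window 0): DENY
  req#10 t=4ms (window 0): DENY
  req#11 t=5ms (window 0): DENY
  req#12 t=5ms (window 0): DENY
  req#13 t=6ms (window 1): ALLOW
  req#14 t=6ms (window 1): ALLOW
  req#15 t=6ms (window 1): ALLOW
  req#16 t=7ms (window 1): ALLOW
  req#17 t=7ms (window 1): ALLOW
  req#18 t=8ms (window 1): DENY
  req#19 t=8ms (window 1): DENY
  req#20 t=9ms (window 1): DENY
  req#21 t=9ms (window 1): DENY
  req#22 t=10ms (window 1): DENY
  req#23 t=10ms (window 1): DENY
  req#24 t=11ms (window 1): DENY
  req#25 t=11ms (window 1): DENY

Allowed counts by window: 5 5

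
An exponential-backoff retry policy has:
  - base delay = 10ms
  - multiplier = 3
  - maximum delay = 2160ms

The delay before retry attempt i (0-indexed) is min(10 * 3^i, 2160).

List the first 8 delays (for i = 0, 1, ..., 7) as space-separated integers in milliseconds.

Computing each delay:
  i=0: min(10*3^0, 2160) = 10
  i=1: min(10*3^1, 2160) = 30
  i=2: min(10*3^2, 2160) = 90
  i=3: min(10*3^3, 2160) = 270
  i=4: min(10*3^4, 2160) = 810
  i=5: min(10*3^5, 2160) = 2160
  i=6: min(10*3^6, 2160) = 2160
  i=7: min(10*3^7, 2160) = 2160

Answer: 10 30 90 270 810 2160 2160 2160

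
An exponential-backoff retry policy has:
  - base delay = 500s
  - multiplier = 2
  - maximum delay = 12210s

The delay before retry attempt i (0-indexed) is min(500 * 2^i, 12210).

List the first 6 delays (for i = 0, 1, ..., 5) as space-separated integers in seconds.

Computing each delay:
  i=0: min(500*2^0, 12210) = 500
  i=1: min(500*2^1, 12210) = 1000
  i=2: min(500*2^2, 12210) = 2000
  i=3: min(500*2^3, 12210) = 4000
  i=4: min(500*2^4, 12210) = 8000
  i=5: min(500*2^5, 12210) = 12210

Answer: 500 1000 2000 4000 8000 12210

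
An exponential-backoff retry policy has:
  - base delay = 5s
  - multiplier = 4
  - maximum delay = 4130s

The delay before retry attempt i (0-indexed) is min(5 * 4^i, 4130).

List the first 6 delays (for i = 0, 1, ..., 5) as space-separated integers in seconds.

Answer: 5 20 80 320 1280 4130

Derivation:
Computing each delay:
  i=0: min(5*4^0, 4130) = 5
  i=1: min(5*4^1, 4130) = 20
  i=2: min(5*4^2, 4130) = 80
  i=3: min(5*4^3, 4130) = 320
  i=4: min(5*4^4, 4130) = 1280
  i=5: min(5*4^5, 4130) = 4130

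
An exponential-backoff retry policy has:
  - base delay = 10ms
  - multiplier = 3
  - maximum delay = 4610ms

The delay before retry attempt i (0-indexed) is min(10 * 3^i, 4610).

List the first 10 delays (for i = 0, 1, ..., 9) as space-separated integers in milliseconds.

Answer: 10 30 90 270 810 2430 4610 4610 4610 4610

Derivation:
Computing each delay:
  i=0: min(10*3^0, 4610) = 10
  i=1: min(10*3^1, 4610) = 30
  i=2: min(10*3^2, 4610) = 90
  i=3: min(10*3^3, 4610) = 270
  i=4: min(10*3^4, 4610) = 810
  i=5: min(10*3^5, 4610) = 2430
  i=6: min(10*3^6, 4610) = 4610
  i=7: min(10*3^7, 4610) = 4610
  i=8: min(10*3^8, 4610) = 4610
  i=9: min(10*3^9, 4610) = 4610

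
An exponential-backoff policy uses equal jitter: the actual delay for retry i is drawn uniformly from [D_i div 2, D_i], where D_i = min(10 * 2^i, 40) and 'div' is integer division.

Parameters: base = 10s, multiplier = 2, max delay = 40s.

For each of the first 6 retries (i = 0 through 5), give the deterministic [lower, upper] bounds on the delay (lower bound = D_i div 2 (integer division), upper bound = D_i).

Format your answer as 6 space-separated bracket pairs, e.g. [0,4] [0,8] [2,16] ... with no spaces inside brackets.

Computing bounds per retry:
  i=0: D_i=min(10*2^0,40)=10, bounds=[5,10]
  i=1: D_i=min(10*2^1,40)=20, bounds=[10,20]
  i=2: D_i=min(10*2^2,40)=40, bounds=[20,40]
  i=3: D_i=min(10*2^3,40)=40, bounds=[20,40]
  i=4: D_i=min(10*2^4,40)=40, bounds=[20,40]
  i=5: D_i=min(10*2^5,40)=40, bounds=[20,40]

Answer: [5,10] [10,20] [20,40] [20,40] [20,40] [20,40]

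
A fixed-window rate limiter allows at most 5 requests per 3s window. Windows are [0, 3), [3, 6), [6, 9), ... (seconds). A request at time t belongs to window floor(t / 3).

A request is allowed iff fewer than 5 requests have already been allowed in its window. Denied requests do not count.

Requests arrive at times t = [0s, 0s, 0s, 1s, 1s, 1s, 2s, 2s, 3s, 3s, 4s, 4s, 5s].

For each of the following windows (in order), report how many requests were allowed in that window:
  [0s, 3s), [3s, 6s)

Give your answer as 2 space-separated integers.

Answer: 5 5

Derivation:
Processing requests:
  req#1 t=0s (window 0): ALLOW
  req#2 t=0s (window 0): ALLOW
  req#3 t=0s (window 0): ALLOW
  req#4 t=1s (window 0): ALLOW
  req#5 t=1s (window 0): ALLOW
  req#6 t=1s (window 0): DENY
  req#7 t=2s (window 0): DENY
  req#8 t=2s (window 0): DENY
  req#9 t=3s (window 1): ALLOW
  req#10 t=3s (window 1): ALLOW
  req#11 t=4s (window 1): ALLOW
  req#12 t=4s (window 1): ALLOW
  req#13 t=5s (window 1): ALLOW

Allowed counts by window: 5 5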